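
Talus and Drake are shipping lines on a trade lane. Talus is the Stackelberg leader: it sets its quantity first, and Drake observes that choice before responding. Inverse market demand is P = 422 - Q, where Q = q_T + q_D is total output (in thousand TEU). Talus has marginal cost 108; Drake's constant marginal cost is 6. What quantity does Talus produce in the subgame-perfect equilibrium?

106

Solve by backward induction. Given q_T, the follower Drake maximises π_D = (422 - q_T - q_D)q_D - 6q_D.
Setting the follower's marginal profit to zero, 416 - q_T - 2q_D = 0, i.e. q_D = (416 - q_T)/2.
The leader anticipates this reaction. Substituting into P = 422 - Q gives P = 214 - (1/2)q_T, so π_T = (214 - (1/2)q_T)q_T - 108q_T.
Leader FOC: 106 - q_T = 0, so q_T = 106.
Then q_D = (416 - 106)/2 = 155.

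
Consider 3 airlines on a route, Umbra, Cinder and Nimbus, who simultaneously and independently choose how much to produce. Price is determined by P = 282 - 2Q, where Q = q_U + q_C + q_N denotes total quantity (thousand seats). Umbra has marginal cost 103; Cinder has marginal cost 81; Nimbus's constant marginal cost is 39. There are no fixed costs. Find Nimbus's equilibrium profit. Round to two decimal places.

3806.28

Umbra's profit: π_U = (282 - 2Q)q_U - (103q_U). Setting ∂π_U/∂q_U = 0: 179 - 4q_U - 2(q_C + q_N) = 0.
Cinder's first-order condition: 201 - 4q_C - 2(q_U + q_N) = 0.
Nimbus's profit: π_N = (282 - 2Q)q_N - (39q_N). Setting ∂π_N/∂q_N = 0: 243 - 4q_N - 2(q_U + q_C) = 0.
Adding the 3 conditions: 623 − 4Q − 4Q = 0, i.e. Q = 623/8.
Back-substituting: q_U = (179 − 623/4)/2 = 93/8, q_C = (201 − 623/4)/2 = 181/8, q_N = (243 − 623/4)/2 = 349/8.
Price P = 282 - 2·(623/8) = 505/4.
Nimbus's profit: (505/4 - 39)·(349/8) = 3806.2813.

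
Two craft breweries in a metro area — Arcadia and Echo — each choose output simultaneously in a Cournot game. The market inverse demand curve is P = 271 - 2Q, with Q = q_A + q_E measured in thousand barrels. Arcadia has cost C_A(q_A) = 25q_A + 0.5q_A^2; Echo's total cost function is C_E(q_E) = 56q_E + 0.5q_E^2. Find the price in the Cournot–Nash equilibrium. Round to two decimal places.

139.29

Arcadia's profit: π_A = (271 - 2Q)q_A - (25q_A + (1/2)q_A²). Setting ∂π_A/∂q_A = 0: 246 - 5q_A - 2(q_E) = 0.
Echo's first-order condition: 215 - 5q_E - 2(q_A) = 0.
So q_A = (246 - 2q_E)/5 and q_E = (215 - 2q_A)/5.
Substituting one into the other gives q_A = 800/21 and q_E = 583/21.
Total output Q = 461/7, so price P = 271 - 2·(461/7) = 975/7.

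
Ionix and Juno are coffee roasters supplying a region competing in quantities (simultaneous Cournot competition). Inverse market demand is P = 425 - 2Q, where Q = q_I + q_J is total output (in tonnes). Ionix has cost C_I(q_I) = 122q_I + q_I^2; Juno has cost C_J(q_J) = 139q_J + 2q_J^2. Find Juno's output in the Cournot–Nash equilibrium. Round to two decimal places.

25.23

Ionix's profit: π_I = (425 - 2Q)q_I - (122q_I + q_I²). Setting ∂π_I/∂q_I = 0: 303 - 6q_I - 2(q_J) = 0.
Juno's first-order condition: 286 - 8q_J - 2(q_I) = 0.
Rearranging gives the reaction functions q_I = (303 - 2q_J)/6 and q_J = (286 - 2q_I)/8.
Substituting one into the other gives q_I = 463/11 and q_J = 555/22.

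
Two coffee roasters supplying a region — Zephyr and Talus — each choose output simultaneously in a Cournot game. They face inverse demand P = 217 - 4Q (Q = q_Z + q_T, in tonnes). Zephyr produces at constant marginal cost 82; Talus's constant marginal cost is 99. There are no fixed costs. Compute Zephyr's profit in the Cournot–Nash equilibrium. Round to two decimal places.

641.78

Zephyr's profit: π_Z = (217 - 4Q)q_Z - (82q_Z). Setting ∂π_Z/∂q_Z = 0: 135 - 8q_Z - 4(q_T) = 0.
Talus's first-order condition: 118 - 8q_T - 4(q_Z) = 0.
Rearranging gives the reaction functions q_Z = (135 - 4q_T)/8 and q_T = (118 - 4q_Z)/8.
Solving the pair: q_Z = 38/3, q_T = 101/12.
Price P = 217 - 4·(253/12) = 398/3.
Zephyr's profit: (398/3 - 82)·(38/3) = 641.7778.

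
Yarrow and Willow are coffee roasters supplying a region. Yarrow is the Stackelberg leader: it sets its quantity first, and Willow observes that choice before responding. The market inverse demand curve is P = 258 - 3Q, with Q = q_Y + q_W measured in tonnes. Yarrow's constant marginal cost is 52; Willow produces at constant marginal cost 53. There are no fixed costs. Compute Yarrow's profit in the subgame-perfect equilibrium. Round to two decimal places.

1785.38

The follower Willow best-responds to any q_Y: π_W = (258 - 3Q)q_W - 53q_W.
Setting the follower's marginal profit to zero, 205 - 3q_Y - 6q_W = 0, i.e. q_W = (205 - 3q_Y)/6.
Yarrow substitutes q_W(q_Y) into its own profit: π_Y = q_Y(258 - 3q_Y - (205 - 3q_Y)/2) - 52q_Y = (311/2 - (3/2)q_Y)q_Y - 52q_Y.
Leader FOC: 207/2 - 3q_Y = 0, so q_Y = 69/2.
Then q_W = (205 - 3·(69/2))/6 = 203/12.
Price P = 258 - 3·(617/12) = 415/4.
Yarrow's profit: (415/4 - 52)·(69/2) = 1785.3750.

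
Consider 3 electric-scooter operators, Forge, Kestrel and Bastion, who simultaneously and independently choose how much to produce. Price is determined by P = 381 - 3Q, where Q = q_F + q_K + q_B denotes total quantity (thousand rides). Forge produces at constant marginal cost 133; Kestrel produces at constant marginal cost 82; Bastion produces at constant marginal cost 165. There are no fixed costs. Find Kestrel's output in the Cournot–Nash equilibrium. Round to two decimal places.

36.08

Forge's profit: π_F = (381 - 3Q)q_F - (133q_F). Setting ∂π_F/∂q_F = 0: 248 - 6q_F - 3(q_K + q_B) = 0.
Kestrel's first-order condition: 299 - 6q_K - 3(q_F + q_B) = 0.
Bastion's profit: π_B = (381 - 3Q)q_B - (165q_B). Setting ∂π_B/∂q_B = 0: 216 - 6q_B - 3(q_F + q_K) = 0.
Summing all 3 equations gives 763 − 12Q = 0, hence Q = 763/12.
Back-substituting: q_F = (248 − 763/4)/3 = 229/12, q_K = (299 − 763/4)/3 = 433/12, q_B = (216 − 763/4)/3 = 101/12.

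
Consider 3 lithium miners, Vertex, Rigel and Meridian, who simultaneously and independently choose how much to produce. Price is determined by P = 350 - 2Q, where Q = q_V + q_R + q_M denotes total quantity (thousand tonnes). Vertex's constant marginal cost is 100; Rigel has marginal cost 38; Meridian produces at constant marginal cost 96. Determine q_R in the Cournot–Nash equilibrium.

Vertex's profit: π_V = (350 - 2Q)q_V - (100q_V). Setting ∂π_V/∂q_V = 0: 250 - 4q_V - 2(q_R + q_M) = 0.
Rigel's first-order condition: 312 - 4q_R - 2(q_V + q_M) = 0.
Meridian's first-order condition: 254 - 4q_M - 2(q_V + q_R) = 0.
Adding the 3 first-order conditions: 816 − 8Q = 0, so Q = 102.
Back-substituting: q_V = (250 − 204)/2 = 23, q_R = (312 − 204)/2 = 54, q_M = (254 − 204)/2 = 25.

54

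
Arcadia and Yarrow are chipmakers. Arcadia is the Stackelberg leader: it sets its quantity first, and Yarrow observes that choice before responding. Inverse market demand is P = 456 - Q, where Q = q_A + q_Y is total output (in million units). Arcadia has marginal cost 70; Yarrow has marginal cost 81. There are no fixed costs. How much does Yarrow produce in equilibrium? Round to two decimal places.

88.25

Solve by backward induction. Given q_A, the follower Yarrow maximises π_Y = (456 - q_A - q_Y)q_Y - 81q_Y.
∂π_Y/∂q_Y = 375 - q_A - 2q_Y = 0 gives the reaction function q_Y = (375 - q_A)/2.
The leader anticipates this reaction. Substituting into P = 456 - Q gives P = 537/2 - (1/2)q_A, so π_A = (537/2 - (1/2)q_A)q_A - 70q_A.
Leader FOC: 397/2 - q_A = 0, so q_A = 397/2.
Then q_Y = (375 - 397/2)/2 = 353/4.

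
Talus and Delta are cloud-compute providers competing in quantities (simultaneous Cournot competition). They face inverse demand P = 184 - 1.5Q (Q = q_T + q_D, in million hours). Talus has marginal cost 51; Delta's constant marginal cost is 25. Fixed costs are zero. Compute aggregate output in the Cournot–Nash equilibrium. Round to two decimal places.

64.89

Talus's profit: π_T = (184 - 1.5Q)q_T - (51q_T). Setting ∂π_T/∂q_T = 0: 133 - 3q_T - (3/2)(q_D) = 0.
Delta's first-order condition: 159 - 3q_D - (3/2)(q_T) = 0.
Rearranging gives the reaction functions q_T = (133 - (3/2)q_D)/3 and q_D = (159 - (3/2)q_T)/3.
Solving the pair: q_T = 214/9, q_D = 370/9.
Total output Q = 214/9 + 370/9 = 584/9.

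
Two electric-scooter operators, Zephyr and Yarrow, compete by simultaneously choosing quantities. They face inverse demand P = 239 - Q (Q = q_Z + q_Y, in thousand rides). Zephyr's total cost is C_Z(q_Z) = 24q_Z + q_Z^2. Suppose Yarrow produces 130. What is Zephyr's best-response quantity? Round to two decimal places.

21.25

With the rival's output fixed at 130, Zephyr's profit is π_Z = (239 - 130 - q_Z)q_Z - (24q_Z + q_Z²) = (109 - q_Z)q_Z - (24q_Z + q_Z²).
∂π_Z/∂q_Z = 85 - 4q_Z = 0, so q_Z = 85/4.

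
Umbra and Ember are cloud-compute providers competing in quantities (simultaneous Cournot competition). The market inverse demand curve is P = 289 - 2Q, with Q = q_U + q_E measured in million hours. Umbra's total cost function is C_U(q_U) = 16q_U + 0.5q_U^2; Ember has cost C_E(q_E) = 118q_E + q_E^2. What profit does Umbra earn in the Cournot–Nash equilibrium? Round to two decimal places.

Umbra's profit: π_U = (289 - 2Q)q_U - (16q_U + (1/2)q_U²). Setting ∂π_U/∂q_U = 0: 273 - 5q_U - 2(q_E) = 0.
Ember's profit: π_E = (289 - 2Q)q_E - (118q_E + q_E²). Setting ∂π_E/∂q_E = 0: 171 - 6q_E - 2(q_U) = 0.
So q_U = (273 - 2q_E)/5 and q_E = (171 - 2q_U)/6.
Substituting one into the other gives q_U = 648/13 and q_E = 309/26.
Price P = 289 - 2·(1605/26) = 165.5385.
Umbra's profit: 165.5385·(648/13) - 16·(648/13) - (1/2)(648/13)² = 6211.5976.

6211.60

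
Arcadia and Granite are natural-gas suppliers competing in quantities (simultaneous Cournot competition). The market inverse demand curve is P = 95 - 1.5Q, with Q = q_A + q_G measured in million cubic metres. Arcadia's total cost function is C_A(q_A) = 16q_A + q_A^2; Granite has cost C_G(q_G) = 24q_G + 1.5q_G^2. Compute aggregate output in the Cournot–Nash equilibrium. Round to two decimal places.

Arcadia's profit: π_A = (95 - 1.5Q)q_A - (16q_A + q_A²). Setting ∂π_A/∂q_A = 0: 79 - 5q_A - (3/2)(q_G) = 0.
Granite's first-order condition: 71 - 6q_G - (3/2)(q_A) = 0.
Best responses: q_A = (79 - (3/2)q_G)/5, q_G = (71 - (3/2)q_A)/6.
Solving the pair: q_A = 490/37, q_G = 946/111.
Total output Q = 490/37 + 946/111 = 21.7658.

21.77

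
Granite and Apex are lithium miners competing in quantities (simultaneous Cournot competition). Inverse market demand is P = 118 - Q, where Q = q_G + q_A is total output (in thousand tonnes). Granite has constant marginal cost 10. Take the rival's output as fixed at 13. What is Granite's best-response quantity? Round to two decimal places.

47.50

With the rival's output fixed at 13, Granite's profit is π_G = (118 - 13 - q_G)q_G - (10q_G) = (105 - q_G)q_G - (10q_G).
∂π_G/∂q_G = 95 - 2q_G = 0, so q_G = 95/2.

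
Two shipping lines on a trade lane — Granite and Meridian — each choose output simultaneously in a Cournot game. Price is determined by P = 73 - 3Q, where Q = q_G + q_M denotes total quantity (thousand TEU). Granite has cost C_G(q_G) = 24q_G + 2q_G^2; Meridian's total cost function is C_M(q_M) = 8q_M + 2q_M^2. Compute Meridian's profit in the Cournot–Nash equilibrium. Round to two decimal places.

152.76

Granite's profit: π_G = (73 - 3Q)q_G - (24q_G + 2q_G²). Setting ∂π_G/∂q_G = 0: 49 - 10q_G - 3(q_M) = 0.
Meridian's profit: π_M = (73 - 3Q)q_M - (8q_M + 2q_M²). Setting ∂π_M/∂q_M = 0: 65 - 10q_M - 3(q_G) = 0.
So q_G = (49 - 3q_M)/10 and q_M = (65 - 3q_G)/10.
Solving the pair: q_G = 295/91, q_M = 503/91.
Price P = 73 - 3·(114/13) = 607/13.
Meridian's profit: (607/13)·(503/91) - 8·(503/91) - 2(503/91)² = 152.7648.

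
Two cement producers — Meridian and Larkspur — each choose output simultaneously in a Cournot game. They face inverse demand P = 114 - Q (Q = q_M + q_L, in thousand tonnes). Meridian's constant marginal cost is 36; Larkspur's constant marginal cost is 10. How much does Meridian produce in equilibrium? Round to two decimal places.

17.33

Meridian's profit: π_M = (114 - Q)q_M - (36q_M). Setting ∂π_M/∂q_M = 0: 78 - 2q_M - (q_L) = 0.
Larkspur's profit: π_L = (114 - Q)q_L - (10q_L). Setting ∂π_L/∂q_L = 0: 104 - 2q_L - (q_M) = 0.
So q_M = (78 - q_L)/2 and q_L = (104 - q_M)/2.
Solving the pair: q_M = 52/3, q_L = 130/3.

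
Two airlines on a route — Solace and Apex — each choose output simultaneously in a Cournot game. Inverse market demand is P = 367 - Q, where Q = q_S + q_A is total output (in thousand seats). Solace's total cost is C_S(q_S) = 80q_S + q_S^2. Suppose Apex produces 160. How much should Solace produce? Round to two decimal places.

With the rival's output fixed at 160, Solace's profit is π_S = (367 - 160 - q_S)q_S - (80q_S + q_S²) = (207 - q_S)q_S - (80q_S + q_S²).
∂π_S/∂q_S = 127 - 4q_S = 0, so q_S = 127/4.

31.75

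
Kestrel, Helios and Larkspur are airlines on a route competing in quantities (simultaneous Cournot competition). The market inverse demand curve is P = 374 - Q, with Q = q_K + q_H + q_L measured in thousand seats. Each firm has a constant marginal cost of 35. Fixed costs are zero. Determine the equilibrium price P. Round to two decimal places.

119.75

A representative firm's profit is π_i = q_i(374 - Q) - 35q_i.
Setting ∂π_i/∂q_i = 0 with rivals' quantities fixed: 339 - 2q_i - Σ_{j≠i} q_j = 0.
By symmetry each firm produces the same amount; substituting Σ_{j≠i} q_j = 2q_i yields q_i = 339/4.
Total output Q = 1017/4, so price P = 374 - 1017/4 = 479/4.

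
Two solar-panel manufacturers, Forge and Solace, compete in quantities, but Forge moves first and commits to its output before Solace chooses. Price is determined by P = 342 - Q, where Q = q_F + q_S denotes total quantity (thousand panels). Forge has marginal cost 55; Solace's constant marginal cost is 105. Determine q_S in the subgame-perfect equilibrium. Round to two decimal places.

34.25

Solve by backward induction. Given q_F, the follower Solace maximises π_S = (342 - q_F - q_S)q_S - 105q_S.
Follower FOC: 237 - q_F - 2q_S = 0, so q_S(q_F) = (237 - q_F)/2.
Forge substitutes q_S(q_F) into its own profit: π_F = q_F(342 - q_F - (237 - q_F)/2) - 55q_F = (447/2 - (1/2)q_F)q_F - 55q_F.
Maximising: ∂π_F/∂q_F = 337/2 - q_F = 0, giving q_F = 337/2.
Then q_S = (237 - 337/2)/2 = 137/4.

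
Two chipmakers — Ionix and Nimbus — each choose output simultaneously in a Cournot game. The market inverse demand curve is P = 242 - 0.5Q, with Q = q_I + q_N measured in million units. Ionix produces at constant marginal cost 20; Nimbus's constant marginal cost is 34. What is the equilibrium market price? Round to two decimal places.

98.67

Ionix's profit: π_I = (242 - 0.5Q)q_I - (20q_I). Setting ∂π_I/∂q_I = 0: 222 - q_I - (1/2)(q_N) = 0.
Nimbus's first-order condition: 208 - q_N - (1/2)(q_I) = 0.
Best responses: q_I = (222 - (1/2)q_N), q_N = (208 - (1/2)q_I).
Solving the pair: q_I = 472/3, q_N = 388/3.
Total output Q = 860/3, so price P = 242 - (1/2)·(860/3) = 296/3.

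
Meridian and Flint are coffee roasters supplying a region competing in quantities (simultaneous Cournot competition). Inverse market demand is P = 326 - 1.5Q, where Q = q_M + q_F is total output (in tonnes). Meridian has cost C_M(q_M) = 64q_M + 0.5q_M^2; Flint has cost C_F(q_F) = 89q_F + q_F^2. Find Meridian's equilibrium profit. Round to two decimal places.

5783.43

Meridian's profit: π_M = (326 - 1.5Q)q_M - (64q_M + (1/2)q_M²). Setting ∂π_M/∂q_M = 0: 262 - 4q_M - (3/2)(q_F) = 0.
Flint's first-order condition: 237 - 5q_F - (3/2)(q_M) = 0.
Best responses: q_M = (262 - (3/2)q_F)/4, q_F = (237 - (3/2)q_M)/5.
Solving the pair: q_M = 53.7746, q_F = 31.2676.
Price P = 326 - (3/2)·85.0423 = 198.4366.
Meridian's profit: 198.4366·53.7746 - 64·53.7746 - (1/2)·53.7746² = 5783.4255.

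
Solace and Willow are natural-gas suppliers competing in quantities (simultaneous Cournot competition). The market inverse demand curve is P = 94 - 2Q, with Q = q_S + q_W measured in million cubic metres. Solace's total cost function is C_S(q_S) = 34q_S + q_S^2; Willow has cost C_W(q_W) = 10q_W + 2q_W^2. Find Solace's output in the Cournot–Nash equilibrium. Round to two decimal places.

7.09

Solace's profit: π_S = (94 - 2Q)q_S - (34q_S + q_S²). Setting ∂π_S/∂q_S = 0: 60 - 6q_S - 2(q_W) = 0.
Willow's profit: π_W = (94 - 2Q)q_W - (10q_W + 2q_W²). Setting ∂π_W/∂q_W = 0: 84 - 8q_W - 2(q_S) = 0.
So q_S = (60 - 2q_W)/6 and q_W = (84 - 2q_S)/8.
Substituting one into the other gives q_S = 78/11 and q_W = 96/11.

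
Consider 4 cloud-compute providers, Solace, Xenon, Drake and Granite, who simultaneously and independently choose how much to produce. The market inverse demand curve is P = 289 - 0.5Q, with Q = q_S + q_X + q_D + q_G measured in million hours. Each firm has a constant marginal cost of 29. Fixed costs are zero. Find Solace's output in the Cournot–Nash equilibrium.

Each firm earns π_i = (289 - 0.5Q)q_i - 29q_i.
First-order condition (treating rivals' output as given): 260 - q_i - (1/2)·Σ_{j≠i} q_j = 0.
By symmetry each firm produces the same amount; substituting Σ_{j≠i} q_j = 3q_i yields q_i = 260/(5/2) = 104.

104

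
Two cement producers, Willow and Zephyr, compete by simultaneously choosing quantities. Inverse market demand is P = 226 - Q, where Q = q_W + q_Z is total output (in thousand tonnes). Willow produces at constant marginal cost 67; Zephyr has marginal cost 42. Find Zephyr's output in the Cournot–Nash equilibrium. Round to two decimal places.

69.67

Willow's profit: π_W = (226 - Q)q_W - (67q_W). Setting ∂π_W/∂q_W = 0: 159 - 2q_W - (q_Z) = 0.
Zephyr's profit: π_Z = (226 - Q)q_Z - (42q_Z). Setting ∂π_Z/∂q_Z = 0: 184 - 2q_Z - (q_W) = 0.
Rearranging gives the reaction functions q_W = (159 - q_Z)/2 and q_Z = (184 - q_W)/2.
Substituting one into the other gives q_W = 134/3 and q_Z = 209/3.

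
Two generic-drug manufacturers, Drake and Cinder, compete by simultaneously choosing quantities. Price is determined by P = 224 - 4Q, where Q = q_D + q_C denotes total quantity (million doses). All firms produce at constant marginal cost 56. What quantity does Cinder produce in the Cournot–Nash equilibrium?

A representative firm's profit is π_i = q_i(224 - 4Q) - 56q_i.
First-order condition (treating rivals' output as given): 168 - 8q_i - 4q_j = 0.
With identical firms every q_j equals q_i, so q_j = q_i and 168 = 12q_i, giving q_i = 14.

14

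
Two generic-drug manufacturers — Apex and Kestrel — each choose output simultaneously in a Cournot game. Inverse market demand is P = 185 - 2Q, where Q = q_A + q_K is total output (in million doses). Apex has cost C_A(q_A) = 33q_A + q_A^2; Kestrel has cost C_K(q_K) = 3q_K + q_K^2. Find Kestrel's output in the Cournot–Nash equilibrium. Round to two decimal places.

Apex's profit: π_A = (185 - 2Q)q_A - (33q_A + q_A²). Setting ∂π_A/∂q_A = 0: 152 - 6q_A - 2(q_K) = 0.
Kestrel's first-order condition: 182 - 6q_K - 2(q_A) = 0.
Best responses: q_A = (152 - 2q_K)/6, q_K = (182 - 2q_A)/6.
Substituting one into the other gives q_A = 137/8 and q_K = 197/8.

24.63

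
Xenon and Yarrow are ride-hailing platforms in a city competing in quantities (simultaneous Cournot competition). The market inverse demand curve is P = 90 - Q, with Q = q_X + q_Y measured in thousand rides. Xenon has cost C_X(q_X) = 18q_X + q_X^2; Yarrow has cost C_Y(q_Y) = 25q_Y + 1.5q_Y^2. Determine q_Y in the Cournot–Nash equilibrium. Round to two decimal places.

Xenon's profit: π_X = (90 - Q)q_X - (18q_X + q_X²). Setting ∂π_X/∂q_X = 0: 72 - 4q_X - (q_Y) = 0.
Yarrow's profit: π_Y = (90 - Q)q_Y - (25q_Y + (3/2)q_Y²). Setting ∂π_Y/∂q_Y = 0: 65 - 5q_Y - (q_X) = 0.
Best responses: q_X = (72 - q_Y)/4, q_Y = (65 - q_X)/5.
Substituting one into the other gives q_X = 295/19 and q_Y = 188/19.

9.89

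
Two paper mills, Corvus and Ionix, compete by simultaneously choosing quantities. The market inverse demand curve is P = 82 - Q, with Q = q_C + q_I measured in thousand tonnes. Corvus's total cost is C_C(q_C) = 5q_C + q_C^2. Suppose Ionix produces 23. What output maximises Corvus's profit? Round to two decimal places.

13.50

With the rival's output fixed at 23, Corvus's profit is π_C = (82 - 23 - q_C)q_C - (5q_C + q_C²) = (59 - q_C)q_C - (5q_C + q_C²).
∂π_C/∂q_C = 54 - 4q_C = 0, so q_C = 27/2.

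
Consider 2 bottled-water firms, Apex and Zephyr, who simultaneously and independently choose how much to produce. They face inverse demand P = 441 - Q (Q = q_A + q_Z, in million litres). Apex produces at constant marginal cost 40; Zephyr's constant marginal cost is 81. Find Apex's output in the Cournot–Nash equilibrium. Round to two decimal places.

Apex's profit: π_A = (441 - Q)q_A - (40q_A). Setting ∂π_A/∂q_A = 0: 401 - 2q_A - (q_Z) = 0.
Zephyr's profit: π_Z = (441 - Q)q_Z - (81q_Z). Setting ∂π_Z/∂q_Z = 0: 360 - 2q_Z - (q_A) = 0.
Best responses: q_A = (401 - q_Z)/2, q_Z = (360 - q_A)/2.
Solving the pair: q_A = 442/3, q_Z = 319/3.

147.33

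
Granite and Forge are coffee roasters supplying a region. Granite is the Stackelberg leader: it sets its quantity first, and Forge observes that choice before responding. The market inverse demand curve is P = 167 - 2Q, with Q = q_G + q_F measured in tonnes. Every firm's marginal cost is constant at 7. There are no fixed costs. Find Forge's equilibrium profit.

Solve by backward induction. Given q_G, the follower Forge maximises π_F = (167 - 2q_G - 2q_F)q_F - 7q_F.
∂π_F/∂q_F = 160 - 2q_G - 4q_F = 0 gives the reaction function q_F = (160 - 2q_G)/4.
Granite substitutes q_F(q_G) into its own profit: π_G = q_G(167 - 2q_G - (160 - 2q_G)/2) - 7q_G = (87 - q_G)q_G - 7q_G.
Leader FOC: 80 - 2q_G = 0, so q_G = 40.
Then q_F = (160 - 2·40)/4 = 20.
Price P = 167 - 2·60 = 47.
Forge's profit: (47 - 7)·20 = 800.

800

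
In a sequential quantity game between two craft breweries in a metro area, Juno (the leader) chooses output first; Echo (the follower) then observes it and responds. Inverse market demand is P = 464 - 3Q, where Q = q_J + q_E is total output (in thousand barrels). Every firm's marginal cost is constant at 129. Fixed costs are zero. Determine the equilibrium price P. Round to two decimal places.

212.75

Solve by backward induction. Given q_J, the follower Echo maximises π_E = (464 - 3q_J - 3q_E)q_E - 129q_E.
Setting the follower's marginal profit to zero, 335 - 3q_J - 6q_E = 0, i.e. q_E = (335 - 3q_J)/6.
The leader anticipates this reaction. Substituting into P = 464 - 3Q gives P = 593/2 - (3/2)q_J, so π_J = (593/2 - (3/2)q_J)q_J - 129q_J.
Maximising: ∂π_J/∂q_J = 335/2 - 3q_J = 0, giving q_J = 335/6.
Then q_E = (335 - 3·(335/6))/6 = 335/12.
Total output Q = 335/4, so price P = 464 - 3·(335/4) = 851/4.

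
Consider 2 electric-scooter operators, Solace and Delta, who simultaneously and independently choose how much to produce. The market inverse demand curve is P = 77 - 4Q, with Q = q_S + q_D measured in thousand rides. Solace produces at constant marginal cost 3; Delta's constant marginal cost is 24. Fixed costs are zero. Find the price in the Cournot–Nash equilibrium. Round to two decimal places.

34.67

Solace's profit: π_S = (77 - 4Q)q_S - (3q_S). Setting ∂π_S/∂q_S = 0: 74 - 8q_S - 4(q_D) = 0.
Delta's first-order condition: 53 - 8q_D - 4(q_S) = 0.
Best responses: q_S = (74 - 4q_D)/8, q_D = (53 - 4q_S)/8.
Solving the pair: q_S = 95/12, q_D = 8/3.
Total output Q = 127/12, so price P = 77 - 4·(127/12) = 104/3.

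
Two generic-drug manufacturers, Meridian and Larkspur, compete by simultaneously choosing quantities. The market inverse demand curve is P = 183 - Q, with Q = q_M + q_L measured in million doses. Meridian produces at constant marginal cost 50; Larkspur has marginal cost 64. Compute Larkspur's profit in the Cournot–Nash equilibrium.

1225

Meridian's profit: π_M = (183 - Q)q_M - (50q_M). Setting ∂π_M/∂q_M = 0: 133 - 2q_M - (q_L) = 0.
Larkspur's first-order condition: 119 - 2q_L - (q_M) = 0.
So q_M = (133 - q_L)/2 and q_L = (119 - q_M)/2.
Solving the pair: q_M = 49, q_L = 35.
Price P = 183 - 84 = 99.
Larkspur's profit: (99 - 64)·35 = 1225.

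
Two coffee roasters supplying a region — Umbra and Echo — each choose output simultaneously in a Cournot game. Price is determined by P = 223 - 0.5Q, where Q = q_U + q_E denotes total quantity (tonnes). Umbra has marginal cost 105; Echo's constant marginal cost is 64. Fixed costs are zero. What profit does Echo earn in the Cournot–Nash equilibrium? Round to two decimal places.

Umbra's profit: π_U = (223 - 0.5Q)q_U - (105q_U). Setting ∂π_U/∂q_U = 0: 118 - q_U - (1/2)(q_E) = 0.
Echo's profit: π_E = (223 - 0.5Q)q_E - (64q_E). Setting ∂π_E/∂q_E = 0: 159 - q_E - (1/2)(q_U) = 0.
Best responses: q_U = (118 - (1/2)q_E), q_E = (159 - (1/2)q_U).
Substituting one into the other gives q_U = 154/3 and q_E = 400/3.
Price P = 223 - (1/2)·(554/3) = 392/3.
Echo's profit: (392/3 - 64)·(400/3) = 8888.8889.

8888.89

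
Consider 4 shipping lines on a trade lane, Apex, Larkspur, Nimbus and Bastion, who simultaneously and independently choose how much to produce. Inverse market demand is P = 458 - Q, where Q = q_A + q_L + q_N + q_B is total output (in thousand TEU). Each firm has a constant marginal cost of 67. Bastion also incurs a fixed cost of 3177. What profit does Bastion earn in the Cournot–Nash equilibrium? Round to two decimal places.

Each firm earns π_i = (458 - Q)q_i - 67q_i.
First-order condition (treating rivals' output as given): 391 - 2q_i - Σ_{j≠i} q_j = 0.
With identical firms every q_j equals q_i, so Σ_{j≠i} q_j = 3q_i and 391 = 5q_i, giving q_i = 391/5.
Price P = 458 - 1564/5 = 726/5.
Bastion's profit: (726/5 - 67)·(391/5) - 3177 = 2938.2400.

2938.24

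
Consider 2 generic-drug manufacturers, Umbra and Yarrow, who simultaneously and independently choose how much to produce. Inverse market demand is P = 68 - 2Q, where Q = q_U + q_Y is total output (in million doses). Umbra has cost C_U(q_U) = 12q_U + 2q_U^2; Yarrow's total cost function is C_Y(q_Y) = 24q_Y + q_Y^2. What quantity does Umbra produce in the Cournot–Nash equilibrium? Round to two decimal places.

Umbra's profit: π_U = (68 - 2Q)q_U - (12q_U + 2q_U²). Setting ∂π_U/∂q_U = 0: 56 - 8q_U - 2(q_Y) = 0.
Yarrow's profit: π_Y = (68 - 2Q)q_Y - (24q_Y + q_Y²). Setting ∂π_Y/∂q_Y = 0: 44 - 6q_Y - 2(q_U) = 0.
So q_U = (56 - 2q_Y)/8 and q_Y = (44 - 2q_U)/6.
Solving the pair: q_U = 62/11, q_Y = 60/11.

5.64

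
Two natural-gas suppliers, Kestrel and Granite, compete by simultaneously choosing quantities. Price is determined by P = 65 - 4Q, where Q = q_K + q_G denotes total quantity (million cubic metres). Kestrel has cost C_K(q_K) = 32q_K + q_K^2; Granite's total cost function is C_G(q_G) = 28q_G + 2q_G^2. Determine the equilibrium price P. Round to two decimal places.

Kestrel's profit: π_K = (65 - 4Q)q_K - (32q_K + q_K²). Setting ∂π_K/∂q_K = 0: 33 - 10q_K - 4(q_G) = 0.
Granite's first-order condition: 37 - 12q_G - 4(q_K) = 0.
Rearranging gives the reaction functions q_K = (33 - 4q_G)/10 and q_G = (37 - 4q_K)/12.
Solving the pair: q_K = 31/13, q_G = 119/52.
Total output Q = 243/52, so price P = 65 - 4·(243/52) = 602/13.

46.31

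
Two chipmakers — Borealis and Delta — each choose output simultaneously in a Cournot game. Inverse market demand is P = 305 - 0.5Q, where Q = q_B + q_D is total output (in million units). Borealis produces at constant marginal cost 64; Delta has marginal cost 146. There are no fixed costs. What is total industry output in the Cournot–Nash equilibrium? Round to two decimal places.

Borealis's profit: π_B = (305 - 0.5Q)q_B - (64q_B). Setting ∂π_B/∂q_B = 0: 241 - q_B - (1/2)(q_D) = 0.
Delta's profit: π_D = (305 - 0.5Q)q_D - (146q_D). Setting ∂π_D/∂q_D = 0: 159 - q_D - (1/2)(q_B) = 0.
Rearranging gives the reaction functions q_B = (241 - (1/2)q_D) and q_D = (159 - (1/2)q_B).
Substituting one into the other gives q_B = 646/3 and q_D = 154/3.
Total output Q = 646/3 + 154/3 = 800/3.

266.67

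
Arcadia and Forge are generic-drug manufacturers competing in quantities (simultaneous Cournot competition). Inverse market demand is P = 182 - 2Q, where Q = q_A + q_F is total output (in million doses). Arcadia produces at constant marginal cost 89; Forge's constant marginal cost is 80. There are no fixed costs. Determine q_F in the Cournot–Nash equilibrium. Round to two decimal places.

Arcadia's profit: π_A = (182 - 2Q)q_A - (89q_A). Setting ∂π_A/∂q_A = 0: 93 - 4q_A - 2(q_F) = 0.
Forge's profit: π_F = (182 - 2Q)q_F - (80q_F). Setting ∂π_F/∂q_F = 0: 102 - 4q_F - 2(q_A) = 0.
Rearranging gives the reaction functions q_A = (93 - 2q_F)/4 and q_F = (102 - 2q_A)/4.
Solving the pair: q_A = 14, q_F = 37/2.

18.50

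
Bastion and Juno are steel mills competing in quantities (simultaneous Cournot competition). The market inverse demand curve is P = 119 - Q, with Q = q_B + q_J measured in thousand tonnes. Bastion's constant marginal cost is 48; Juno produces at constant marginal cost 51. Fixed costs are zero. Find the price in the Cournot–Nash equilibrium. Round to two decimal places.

72.67

Bastion's profit: π_B = (119 - Q)q_B - (48q_B). Setting ∂π_B/∂q_B = 0: 71 - 2q_B - (q_J) = 0.
Juno's first-order condition: 68 - 2q_J - (q_B) = 0.
Rearranging gives the reaction functions q_B = (71 - q_J)/2 and q_J = (68 - q_B)/2.
Solving the pair: q_B = 74/3, q_J = 65/3.
Total output Q = 139/3, so price P = 119 - 139/3 = 218/3.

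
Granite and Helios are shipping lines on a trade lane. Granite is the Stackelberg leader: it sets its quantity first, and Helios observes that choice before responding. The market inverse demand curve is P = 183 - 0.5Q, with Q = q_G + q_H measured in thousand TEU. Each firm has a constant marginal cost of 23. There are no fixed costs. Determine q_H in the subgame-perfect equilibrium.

The follower Helios best-responds to any q_G: π_H = (183 - 0.5Q)q_H - 23q_H.
Follower FOC: 160 - (1/2)q_G - q_H = 0, so q_H(q_G) = (160 - (1/2)q_G).
The leader anticipates this reaction. Substituting into P = 183 - 0.5Q gives P = 103 - (1/4)q_G, so π_G = (103 - (1/4)q_G)q_G - 23q_G.
The leader's first-order condition 80 - (1/2)q_G = 0 yields q_G = 160.
Then q_H = (160 - (1/2)·160) = 80.

80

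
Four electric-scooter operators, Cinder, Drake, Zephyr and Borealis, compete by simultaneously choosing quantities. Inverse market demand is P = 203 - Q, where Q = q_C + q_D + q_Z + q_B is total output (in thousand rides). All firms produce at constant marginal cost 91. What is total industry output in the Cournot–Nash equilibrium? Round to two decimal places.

A representative firm's profit is π_i = q_i(203 - Q) - 91q_i.
First-order condition (treating rivals' output as given): 112 - 2q_i - Σ_{j≠i} q_j = 0.
With identical firms every q_j equals q_i, so Σ_{j≠i} q_j = 3q_i and 112 = 5q_i, giving q_i = 112/5.
Total output Q = 112/5 + 112/5 + 112/5 + 112/5 = 448/5.

89.60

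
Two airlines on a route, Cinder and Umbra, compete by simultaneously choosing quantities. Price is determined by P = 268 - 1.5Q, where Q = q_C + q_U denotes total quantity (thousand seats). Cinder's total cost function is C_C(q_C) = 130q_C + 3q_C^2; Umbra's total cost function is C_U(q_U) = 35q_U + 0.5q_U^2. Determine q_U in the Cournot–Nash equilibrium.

56

Cinder's profit: π_C = (268 - 1.5Q)q_C - (130q_C + 3q_C²). Setting ∂π_C/∂q_C = 0: 138 - 9q_C - (3/2)(q_U) = 0.
Umbra's first-order condition: 233 - 4q_U - (3/2)(q_C) = 0.
Best responses: q_C = (138 - (3/2)q_U)/9, q_U = (233 - (3/2)q_C)/4.
Substituting one into the other gives q_C = 6 and q_U = 56.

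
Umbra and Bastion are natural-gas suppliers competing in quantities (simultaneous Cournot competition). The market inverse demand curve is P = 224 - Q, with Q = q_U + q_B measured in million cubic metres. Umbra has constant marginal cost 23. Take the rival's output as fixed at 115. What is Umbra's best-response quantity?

With the rival's output fixed at 115, Umbra's profit is π_U = (224 - 115 - q_U)q_U - (23q_U) = (109 - q_U)q_U - (23q_U).
∂π_U/∂q_U = 86 - 2q_U = 0, so q_U = 43.

43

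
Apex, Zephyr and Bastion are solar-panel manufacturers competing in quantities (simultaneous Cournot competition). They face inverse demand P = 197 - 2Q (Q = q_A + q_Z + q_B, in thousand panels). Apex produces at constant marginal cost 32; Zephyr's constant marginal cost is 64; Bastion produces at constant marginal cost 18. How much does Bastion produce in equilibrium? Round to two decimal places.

29.88

Apex's profit: π_A = (197 - 2Q)q_A - (32q_A). Setting ∂π_A/∂q_A = 0: 165 - 4q_A - 2(q_Z + q_B) = 0.
Zephyr's first-order condition: 133 - 4q_Z - 2(q_A + q_B) = 0.
Bastion's profit: π_B = (197 - 2Q)q_B - (18q_B). Setting ∂π_B/∂q_B = 0: 179 - 4q_B - 2(q_A + q_Z) = 0.
Summing all 3 equations gives 477 − 8Q = 0, hence Q = 477/8.
Back-substituting: q_A = (165 − 477/4)/2 = 183/8, q_Z = (133 − 477/4)/2 = 55/8, q_B = (179 − 477/4)/2 = 239/8.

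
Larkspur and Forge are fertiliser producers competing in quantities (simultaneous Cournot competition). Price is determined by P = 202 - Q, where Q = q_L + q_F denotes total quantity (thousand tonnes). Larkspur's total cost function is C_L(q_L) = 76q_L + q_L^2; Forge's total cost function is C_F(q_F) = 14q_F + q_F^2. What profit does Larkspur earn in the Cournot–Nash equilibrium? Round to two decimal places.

Larkspur's profit: π_L = (202 - Q)q_L - (76q_L + q_L²). Setting ∂π_L/∂q_L = 0: 126 - 4q_L - (q_F) = 0.
Forge's profit: π_F = (202 - Q)q_F - (14q_F + q_F²). Setting ∂π_F/∂q_F = 0: 188 - 4q_F - (q_L) = 0.
Rearranging gives the reaction functions q_L = (126 - q_F)/4 and q_F = (188 - q_L)/4.
Substituting one into the other gives q_L = 316/15 and q_F = 626/15.
Price P = 202 - 314/5 = 696/5.
Larkspur's profit: (696/5)·(316/15) - 76·(316/15) - (316/15)² = 887.6089.

887.61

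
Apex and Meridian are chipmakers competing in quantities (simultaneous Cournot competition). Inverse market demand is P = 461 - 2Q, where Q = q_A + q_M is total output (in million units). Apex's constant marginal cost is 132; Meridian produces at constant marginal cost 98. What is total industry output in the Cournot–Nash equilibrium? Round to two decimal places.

Apex's profit: π_A = (461 - 2Q)q_A - (132q_A). Setting ∂π_A/∂q_A = 0: 329 - 4q_A - 2(q_M) = 0.
Meridian's profit: π_M = (461 - 2Q)q_M - (98q_M). Setting ∂π_M/∂q_M = 0: 363 - 4q_M - 2(q_A) = 0.
Rearranging gives the reaction functions q_A = (329 - 2q_M)/4 and q_M = (363 - 2q_A)/4.
Substituting one into the other gives q_A = 295/6 and q_M = 397/6.
Total output Q = 295/6 + 397/6 = 346/3.

115.33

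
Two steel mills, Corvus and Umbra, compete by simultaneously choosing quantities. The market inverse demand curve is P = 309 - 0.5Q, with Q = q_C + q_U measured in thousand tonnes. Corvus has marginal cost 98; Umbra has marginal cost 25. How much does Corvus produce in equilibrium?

Corvus's profit: π_C = (309 - 0.5Q)q_C - (98q_C). Setting ∂π_C/∂q_C = 0: 211 - q_C - (1/2)(q_U) = 0.
Umbra's profit: π_U = (309 - 0.5Q)q_U - (25q_U). Setting ∂π_U/∂q_U = 0: 284 - q_U - (1/2)(q_C) = 0.
Rearranging gives the reaction functions q_C = (211 - (1/2)q_U) and q_U = (284 - (1/2)q_C).
Solving the pair: q_C = 92, q_U = 238.

92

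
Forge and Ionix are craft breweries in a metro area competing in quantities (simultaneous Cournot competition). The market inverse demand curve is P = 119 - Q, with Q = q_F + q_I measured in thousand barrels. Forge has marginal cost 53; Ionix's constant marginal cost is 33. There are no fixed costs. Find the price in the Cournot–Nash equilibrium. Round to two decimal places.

Forge's profit: π_F = (119 - Q)q_F - (53q_F). Setting ∂π_F/∂q_F = 0: 66 - 2q_F - (q_I) = 0.
Ionix's first-order condition: 86 - 2q_I - (q_F) = 0.
Rearranging gives the reaction functions q_F = (66 - q_I)/2 and q_I = (86 - q_F)/2.
Solving the pair: q_F = 46/3, q_I = 106/3.
Total output Q = 152/3, so price P = 119 - 152/3 = 205/3.

68.33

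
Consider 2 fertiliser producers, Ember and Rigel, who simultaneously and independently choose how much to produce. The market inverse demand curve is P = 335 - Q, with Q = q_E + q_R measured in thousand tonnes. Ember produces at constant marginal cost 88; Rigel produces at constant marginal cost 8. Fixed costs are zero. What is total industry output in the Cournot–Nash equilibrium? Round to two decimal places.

191.33

Ember's profit: π_E = (335 - Q)q_E - (88q_E). Setting ∂π_E/∂q_E = 0: 247 - 2q_E - (q_R) = 0.
Rigel's first-order condition: 327 - 2q_R - (q_E) = 0.
Rearranging gives the reaction functions q_E = (247 - q_R)/2 and q_R = (327 - q_E)/2.
Substituting one into the other gives q_E = 167/3 and q_R = 407/3.
Total output Q = 167/3 + 407/3 = 574/3.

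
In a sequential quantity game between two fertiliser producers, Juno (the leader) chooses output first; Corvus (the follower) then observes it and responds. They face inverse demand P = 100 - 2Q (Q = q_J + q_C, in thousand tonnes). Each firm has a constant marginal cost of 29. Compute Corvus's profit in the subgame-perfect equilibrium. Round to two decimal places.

157.53

The follower Corvus best-responds to any q_J: π_C = (100 - 2Q)q_C - 29q_C.
Setting the follower's marginal profit to zero, 71 - 2q_J - 4q_C = 0, i.e. q_C = (71 - 2q_J)/4.
The leader anticipates this reaction. Substituting into P = 100 - 2Q gives P = 129/2 - q_J, so π_J = (129/2 - q_J)q_J - 29q_J.
Leader FOC: 71/2 - 2q_J = 0, so q_J = 71/4.
Then q_C = (71 - 2·(71/4))/4 = 71/8.
Price P = 100 - 2·(213/8) = 187/4.
Corvus's profit: (187/4 - 29)·(71/8) = 157.5313.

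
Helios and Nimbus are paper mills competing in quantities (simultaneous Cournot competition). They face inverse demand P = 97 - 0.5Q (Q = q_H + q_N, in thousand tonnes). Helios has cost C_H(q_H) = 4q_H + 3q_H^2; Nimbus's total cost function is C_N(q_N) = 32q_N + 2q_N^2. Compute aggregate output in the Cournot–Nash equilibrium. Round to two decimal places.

Helios's profit: π_H = (97 - 0.5Q)q_H - (4q_H + 3q_H²). Setting ∂π_H/∂q_H = 0: 93 - 7q_H - (1/2)(q_N) = 0.
Nimbus's profit: π_N = (97 - 0.5Q)q_N - (32q_N + 2q_N²). Setting ∂π_N/∂q_N = 0: 65 - 5q_N - (1/2)(q_H) = 0.
Best responses: q_H = (93 - (1/2)q_N)/7, q_N = (65 - (1/2)q_H)/5.
Substituting one into the other gives q_H = 1730/139 and q_N = 1634/139.
Total output Q = 1730/139 + 1634/139 = 24.2014.

24.20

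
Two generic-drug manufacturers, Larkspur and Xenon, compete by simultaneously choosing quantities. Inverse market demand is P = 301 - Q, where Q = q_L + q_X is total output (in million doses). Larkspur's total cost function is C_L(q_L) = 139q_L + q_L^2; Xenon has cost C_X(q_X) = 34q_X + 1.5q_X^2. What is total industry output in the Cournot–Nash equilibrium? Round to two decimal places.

76.26

Larkspur's profit: π_L = (301 - Q)q_L - (139q_L + q_L²). Setting ∂π_L/∂q_L = 0: 162 - 4q_L - (q_X) = 0.
Xenon's profit: π_X = (301 - Q)q_X - (34q_X + (3/2)q_X²). Setting ∂π_X/∂q_X = 0: 267 - 5q_X - (q_L) = 0.
Rearranging gives the reaction functions q_L = (162 - q_X)/4 and q_X = (267 - q_L)/5.
Solving the pair: q_L = 543/19, q_X = 906/19.
Total output Q = 543/19 + 906/19 = 1449/19.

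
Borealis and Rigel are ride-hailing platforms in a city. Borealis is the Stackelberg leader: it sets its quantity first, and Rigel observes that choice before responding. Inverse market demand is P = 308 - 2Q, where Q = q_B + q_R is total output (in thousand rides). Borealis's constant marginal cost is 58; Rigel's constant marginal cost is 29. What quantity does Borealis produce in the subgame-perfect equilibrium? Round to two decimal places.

The follower Rigel best-responds to any q_B: π_R = (308 - 2Q)q_R - 29q_R.
∂π_R/∂q_R = 279 - 2q_B - 4q_R = 0 gives the reaction function q_R = (279 - 2q_B)/4.
The leader anticipates this reaction. Substituting into P = 308 - 2Q gives P = 337/2 - q_B, so π_B = (337/2 - q_B)q_B - 58q_B.
Maximising: ∂π_B/∂q_B = 221/2 - 2q_B = 0, giving q_B = 221/4.
Then q_R = (279 - 2·(221/4))/4 = 337/8.

55.25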